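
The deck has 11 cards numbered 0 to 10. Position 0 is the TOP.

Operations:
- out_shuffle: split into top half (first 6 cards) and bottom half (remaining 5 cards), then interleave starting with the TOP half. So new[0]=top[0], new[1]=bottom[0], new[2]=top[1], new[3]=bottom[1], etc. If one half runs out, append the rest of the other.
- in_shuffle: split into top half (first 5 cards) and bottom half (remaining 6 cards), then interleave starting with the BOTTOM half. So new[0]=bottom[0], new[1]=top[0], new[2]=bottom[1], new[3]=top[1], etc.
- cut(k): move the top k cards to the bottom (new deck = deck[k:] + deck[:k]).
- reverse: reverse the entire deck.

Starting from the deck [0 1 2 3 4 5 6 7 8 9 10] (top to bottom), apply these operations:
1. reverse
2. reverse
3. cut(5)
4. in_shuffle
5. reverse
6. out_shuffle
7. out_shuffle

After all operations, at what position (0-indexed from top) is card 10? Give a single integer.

Answer: 7

Derivation:
After op 1 (reverse): [10 9 8 7 6 5 4 3 2 1 0]
After op 2 (reverse): [0 1 2 3 4 5 6 7 8 9 10]
After op 3 (cut(5)): [5 6 7 8 9 10 0 1 2 3 4]
After op 4 (in_shuffle): [10 5 0 6 1 7 2 8 3 9 4]
After op 5 (reverse): [4 9 3 8 2 7 1 6 0 5 10]
After op 6 (out_shuffle): [4 1 9 6 3 0 8 5 2 10 7]
After op 7 (out_shuffle): [4 8 1 5 9 2 6 10 3 7 0]
Card 10 is at position 7.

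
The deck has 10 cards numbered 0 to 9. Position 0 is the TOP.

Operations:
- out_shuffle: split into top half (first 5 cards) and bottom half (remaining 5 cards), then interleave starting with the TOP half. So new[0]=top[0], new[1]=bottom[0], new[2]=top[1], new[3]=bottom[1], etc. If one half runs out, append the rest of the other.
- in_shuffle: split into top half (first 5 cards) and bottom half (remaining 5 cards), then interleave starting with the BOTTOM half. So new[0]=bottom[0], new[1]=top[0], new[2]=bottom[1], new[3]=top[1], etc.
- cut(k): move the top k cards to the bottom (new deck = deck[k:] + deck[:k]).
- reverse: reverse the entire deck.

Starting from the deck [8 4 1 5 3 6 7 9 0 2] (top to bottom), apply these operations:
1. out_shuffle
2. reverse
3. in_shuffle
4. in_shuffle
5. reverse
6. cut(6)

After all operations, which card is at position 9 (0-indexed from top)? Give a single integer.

Answer: 5

Derivation:
After op 1 (out_shuffle): [8 6 4 7 1 9 5 0 3 2]
After op 2 (reverse): [2 3 0 5 9 1 7 4 6 8]
After op 3 (in_shuffle): [1 2 7 3 4 0 6 5 8 9]
After op 4 (in_shuffle): [0 1 6 2 5 7 8 3 9 4]
After op 5 (reverse): [4 9 3 8 7 5 2 6 1 0]
After op 6 (cut(6)): [2 6 1 0 4 9 3 8 7 5]
Position 9: card 5.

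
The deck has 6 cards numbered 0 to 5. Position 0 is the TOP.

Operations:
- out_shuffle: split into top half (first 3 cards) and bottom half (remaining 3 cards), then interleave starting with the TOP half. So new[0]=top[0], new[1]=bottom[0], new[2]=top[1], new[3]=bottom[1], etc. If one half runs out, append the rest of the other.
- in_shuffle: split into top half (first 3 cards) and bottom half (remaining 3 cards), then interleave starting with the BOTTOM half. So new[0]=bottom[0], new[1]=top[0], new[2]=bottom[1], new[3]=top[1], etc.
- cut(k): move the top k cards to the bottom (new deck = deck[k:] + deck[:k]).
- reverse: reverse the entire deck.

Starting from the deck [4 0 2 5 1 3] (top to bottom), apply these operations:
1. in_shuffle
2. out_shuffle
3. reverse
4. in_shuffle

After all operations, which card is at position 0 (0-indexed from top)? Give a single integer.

After op 1 (in_shuffle): [5 4 1 0 3 2]
After op 2 (out_shuffle): [5 0 4 3 1 2]
After op 3 (reverse): [2 1 3 4 0 5]
After op 4 (in_shuffle): [4 2 0 1 5 3]
Position 0: card 4.

Answer: 4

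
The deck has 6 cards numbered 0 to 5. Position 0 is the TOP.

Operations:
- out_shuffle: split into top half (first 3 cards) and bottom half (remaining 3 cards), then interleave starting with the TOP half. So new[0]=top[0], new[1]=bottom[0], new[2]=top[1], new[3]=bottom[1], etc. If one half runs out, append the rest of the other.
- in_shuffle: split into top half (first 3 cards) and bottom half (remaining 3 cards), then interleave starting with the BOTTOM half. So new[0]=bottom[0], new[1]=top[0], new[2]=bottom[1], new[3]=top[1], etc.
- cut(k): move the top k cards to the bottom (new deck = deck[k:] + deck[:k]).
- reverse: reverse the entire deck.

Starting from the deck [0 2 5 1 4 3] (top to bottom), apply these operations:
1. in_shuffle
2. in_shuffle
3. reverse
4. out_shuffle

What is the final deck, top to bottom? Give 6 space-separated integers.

Answer: 4 3 5 1 0 2

Derivation:
After op 1 (in_shuffle): [1 0 4 2 3 5]
After op 2 (in_shuffle): [2 1 3 0 5 4]
After op 3 (reverse): [4 5 0 3 1 2]
After op 4 (out_shuffle): [4 3 5 1 0 2]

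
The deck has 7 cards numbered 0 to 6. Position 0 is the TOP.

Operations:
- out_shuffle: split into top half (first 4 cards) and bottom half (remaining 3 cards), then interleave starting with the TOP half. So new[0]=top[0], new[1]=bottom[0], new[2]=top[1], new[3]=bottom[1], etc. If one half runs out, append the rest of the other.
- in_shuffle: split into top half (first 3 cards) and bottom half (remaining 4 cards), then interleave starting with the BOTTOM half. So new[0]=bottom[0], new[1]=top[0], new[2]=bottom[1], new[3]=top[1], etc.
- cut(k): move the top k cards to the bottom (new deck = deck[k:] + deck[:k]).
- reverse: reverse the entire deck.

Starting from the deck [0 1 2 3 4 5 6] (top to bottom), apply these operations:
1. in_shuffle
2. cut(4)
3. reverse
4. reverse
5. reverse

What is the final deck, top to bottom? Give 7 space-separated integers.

Answer: 1 4 0 3 6 2 5

Derivation:
After op 1 (in_shuffle): [3 0 4 1 5 2 6]
After op 2 (cut(4)): [5 2 6 3 0 4 1]
After op 3 (reverse): [1 4 0 3 6 2 5]
After op 4 (reverse): [5 2 6 3 0 4 1]
After op 5 (reverse): [1 4 0 3 6 2 5]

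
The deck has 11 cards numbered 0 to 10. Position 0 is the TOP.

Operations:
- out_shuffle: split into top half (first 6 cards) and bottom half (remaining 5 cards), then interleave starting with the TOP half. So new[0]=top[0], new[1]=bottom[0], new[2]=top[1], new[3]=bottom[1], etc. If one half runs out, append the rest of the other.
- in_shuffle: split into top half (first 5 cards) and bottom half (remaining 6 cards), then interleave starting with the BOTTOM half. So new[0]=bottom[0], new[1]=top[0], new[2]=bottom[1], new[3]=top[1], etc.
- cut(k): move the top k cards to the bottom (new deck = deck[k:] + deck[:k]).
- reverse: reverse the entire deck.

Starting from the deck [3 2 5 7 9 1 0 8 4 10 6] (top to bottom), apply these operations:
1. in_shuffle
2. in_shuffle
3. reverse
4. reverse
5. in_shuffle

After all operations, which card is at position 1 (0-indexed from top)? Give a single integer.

After op 1 (in_shuffle): [1 3 0 2 8 5 4 7 10 9 6]
After op 2 (in_shuffle): [5 1 4 3 7 0 10 2 9 8 6]
After op 3 (reverse): [6 8 9 2 10 0 7 3 4 1 5]
After op 4 (reverse): [5 1 4 3 7 0 10 2 9 8 6]
After op 5 (in_shuffle): [0 5 10 1 2 4 9 3 8 7 6]
Position 1: card 5.

Answer: 5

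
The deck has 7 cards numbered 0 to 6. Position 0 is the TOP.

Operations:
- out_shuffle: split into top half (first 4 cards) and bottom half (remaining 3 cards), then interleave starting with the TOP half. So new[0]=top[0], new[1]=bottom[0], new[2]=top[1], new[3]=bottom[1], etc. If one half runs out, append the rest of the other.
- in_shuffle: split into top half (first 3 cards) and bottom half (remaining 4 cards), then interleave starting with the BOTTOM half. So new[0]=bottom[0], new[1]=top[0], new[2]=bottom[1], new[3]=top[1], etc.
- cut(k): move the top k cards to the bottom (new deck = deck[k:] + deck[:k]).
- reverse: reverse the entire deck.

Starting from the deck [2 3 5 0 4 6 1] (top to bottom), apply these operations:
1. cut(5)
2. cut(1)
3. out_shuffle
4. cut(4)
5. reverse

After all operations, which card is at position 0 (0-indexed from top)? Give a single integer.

Answer: 4

Derivation:
After op 1 (cut(5)): [6 1 2 3 5 0 4]
After op 2 (cut(1)): [1 2 3 5 0 4 6]
After op 3 (out_shuffle): [1 0 2 4 3 6 5]
After op 4 (cut(4)): [3 6 5 1 0 2 4]
After op 5 (reverse): [4 2 0 1 5 6 3]
Position 0: card 4.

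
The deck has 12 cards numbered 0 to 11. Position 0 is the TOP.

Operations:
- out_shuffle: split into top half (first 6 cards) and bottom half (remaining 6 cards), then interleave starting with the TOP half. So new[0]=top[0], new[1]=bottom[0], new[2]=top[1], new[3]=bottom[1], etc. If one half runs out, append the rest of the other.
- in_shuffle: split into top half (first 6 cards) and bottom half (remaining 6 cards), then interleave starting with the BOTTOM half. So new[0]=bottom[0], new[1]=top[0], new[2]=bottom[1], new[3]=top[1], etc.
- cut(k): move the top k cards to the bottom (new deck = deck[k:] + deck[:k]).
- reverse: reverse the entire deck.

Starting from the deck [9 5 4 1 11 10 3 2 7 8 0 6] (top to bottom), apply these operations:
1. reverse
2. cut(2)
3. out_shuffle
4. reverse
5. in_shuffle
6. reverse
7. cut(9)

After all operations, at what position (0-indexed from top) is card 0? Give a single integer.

Answer: 1

Derivation:
After op 1 (reverse): [6 0 8 7 2 3 10 11 1 4 5 9]
After op 2 (cut(2)): [8 7 2 3 10 11 1 4 5 9 6 0]
After op 3 (out_shuffle): [8 1 7 4 2 5 3 9 10 6 11 0]
After op 4 (reverse): [0 11 6 10 9 3 5 2 4 7 1 8]
After op 5 (in_shuffle): [5 0 2 11 4 6 7 10 1 9 8 3]
After op 6 (reverse): [3 8 9 1 10 7 6 4 11 2 0 5]
After op 7 (cut(9)): [2 0 5 3 8 9 1 10 7 6 4 11]
Card 0 is at position 1.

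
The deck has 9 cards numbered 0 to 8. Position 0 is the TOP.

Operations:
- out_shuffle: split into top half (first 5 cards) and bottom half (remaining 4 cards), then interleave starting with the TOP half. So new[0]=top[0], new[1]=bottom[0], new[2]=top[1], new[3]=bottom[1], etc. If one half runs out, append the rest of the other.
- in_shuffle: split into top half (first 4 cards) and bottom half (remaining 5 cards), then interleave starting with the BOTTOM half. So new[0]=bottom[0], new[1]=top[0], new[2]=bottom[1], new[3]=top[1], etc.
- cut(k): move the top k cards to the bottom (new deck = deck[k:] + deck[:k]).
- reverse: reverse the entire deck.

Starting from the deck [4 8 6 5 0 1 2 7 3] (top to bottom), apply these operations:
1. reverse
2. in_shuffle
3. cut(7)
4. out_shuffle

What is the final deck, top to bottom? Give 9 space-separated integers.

After op 1 (reverse): [3 7 2 1 0 5 6 8 4]
After op 2 (in_shuffle): [0 3 5 7 6 2 8 1 4]
After op 3 (cut(7)): [1 4 0 3 5 7 6 2 8]
After op 4 (out_shuffle): [1 7 4 6 0 2 3 8 5]

Answer: 1 7 4 6 0 2 3 8 5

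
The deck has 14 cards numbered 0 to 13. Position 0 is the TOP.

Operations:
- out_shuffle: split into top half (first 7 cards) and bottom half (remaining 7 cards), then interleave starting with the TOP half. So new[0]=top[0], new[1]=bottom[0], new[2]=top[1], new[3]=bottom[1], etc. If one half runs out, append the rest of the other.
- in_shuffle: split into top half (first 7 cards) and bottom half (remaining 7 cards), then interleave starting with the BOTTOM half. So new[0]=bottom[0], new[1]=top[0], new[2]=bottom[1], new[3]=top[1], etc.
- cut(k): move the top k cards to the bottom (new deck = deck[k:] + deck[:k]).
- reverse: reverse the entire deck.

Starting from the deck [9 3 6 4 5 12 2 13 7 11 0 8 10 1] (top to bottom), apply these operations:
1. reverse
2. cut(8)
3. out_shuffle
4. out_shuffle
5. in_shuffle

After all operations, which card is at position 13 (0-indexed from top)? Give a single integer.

Answer: 8

Derivation:
After op 1 (reverse): [1 10 8 0 11 7 13 2 12 5 4 6 3 9]
After op 2 (cut(8)): [12 5 4 6 3 9 1 10 8 0 11 7 13 2]
After op 3 (out_shuffle): [12 10 5 8 4 0 6 11 3 7 9 13 1 2]
After op 4 (out_shuffle): [12 11 10 3 5 7 8 9 4 13 0 1 6 2]
After op 5 (in_shuffle): [9 12 4 11 13 10 0 3 1 5 6 7 2 8]
Position 13: card 8.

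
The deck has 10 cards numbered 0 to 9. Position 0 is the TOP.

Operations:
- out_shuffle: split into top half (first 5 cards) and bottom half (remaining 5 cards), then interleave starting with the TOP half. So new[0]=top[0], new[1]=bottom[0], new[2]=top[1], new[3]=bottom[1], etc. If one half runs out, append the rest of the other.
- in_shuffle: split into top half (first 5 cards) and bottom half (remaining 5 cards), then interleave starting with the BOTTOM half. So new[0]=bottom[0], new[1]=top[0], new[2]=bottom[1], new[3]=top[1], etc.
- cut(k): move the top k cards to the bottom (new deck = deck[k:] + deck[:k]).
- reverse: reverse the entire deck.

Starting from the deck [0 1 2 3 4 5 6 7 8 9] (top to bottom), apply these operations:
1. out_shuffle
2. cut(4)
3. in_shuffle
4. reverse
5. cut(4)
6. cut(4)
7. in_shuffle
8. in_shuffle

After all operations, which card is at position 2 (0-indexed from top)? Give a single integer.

Answer: 7

Derivation:
After op 1 (out_shuffle): [0 5 1 6 2 7 3 8 4 9]
After op 2 (cut(4)): [2 7 3 8 4 9 0 5 1 6]
After op 3 (in_shuffle): [9 2 0 7 5 3 1 8 6 4]
After op 4 (reverse): [4 6 8 1 3 5 7 0 2 9]
After op 5 (cut(4)): [3 5 7 0 2 9 4 6 8 1]
After op 6 (cut(4)): [2 9 4 6 8 1 3 5 7 0]
After op 7 (in_shuffle): [1 2 3 9 5 4 7 6 0 8]
After op 8 (in_shuffle): [4 1 7 2 6 3 0 9 8 5]
Position 2: card 7.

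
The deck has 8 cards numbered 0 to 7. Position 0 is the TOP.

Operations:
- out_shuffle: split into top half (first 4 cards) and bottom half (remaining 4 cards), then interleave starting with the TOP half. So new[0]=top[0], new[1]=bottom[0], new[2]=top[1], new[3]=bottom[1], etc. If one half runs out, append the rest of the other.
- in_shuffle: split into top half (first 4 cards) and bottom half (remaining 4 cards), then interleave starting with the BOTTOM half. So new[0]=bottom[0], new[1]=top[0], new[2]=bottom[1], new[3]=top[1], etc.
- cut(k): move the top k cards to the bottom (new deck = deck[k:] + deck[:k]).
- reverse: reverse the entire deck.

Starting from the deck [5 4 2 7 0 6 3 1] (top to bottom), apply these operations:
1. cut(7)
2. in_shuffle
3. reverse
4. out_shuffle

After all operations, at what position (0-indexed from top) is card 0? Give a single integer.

Answer: 3

Derivation:
After op 1 (cut(7)): [1 5 4 2 7 0 6 3]
After op 2 (in_shuffle): [7 1 0 5 6 4 3 2]
After op 3 (reverse): [2 3 4 6 5 0 1 7]
After op 4 (out_shuffle): [2 5 3 0 4 1 6 7]
Card 0 is at position 3.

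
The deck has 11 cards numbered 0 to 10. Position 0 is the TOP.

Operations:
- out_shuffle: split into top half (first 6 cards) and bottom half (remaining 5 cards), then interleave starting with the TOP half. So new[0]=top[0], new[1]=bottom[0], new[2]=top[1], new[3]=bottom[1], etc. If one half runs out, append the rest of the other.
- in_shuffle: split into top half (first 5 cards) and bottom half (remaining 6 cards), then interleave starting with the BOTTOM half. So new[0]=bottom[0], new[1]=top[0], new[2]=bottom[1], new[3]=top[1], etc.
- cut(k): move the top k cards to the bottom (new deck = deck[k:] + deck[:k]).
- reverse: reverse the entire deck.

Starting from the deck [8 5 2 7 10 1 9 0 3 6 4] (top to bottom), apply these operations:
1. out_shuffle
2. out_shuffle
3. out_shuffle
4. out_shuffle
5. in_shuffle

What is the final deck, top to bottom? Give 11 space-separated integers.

After op 1 (out_shuffle): [8 9 5 0 2 3 7 6 10 4 1]
After op 2 (out_shuffle): [8 7 9 6 5 10 0 4 2 1 3]
After op 3 (out_shuffle): [8 0 7 4 9 2 6 1 5 3 10]
After op 4 (out_shuffle): [8 6 0 1 7 5 4 3 9 10 2]
After op 5 (in_shuffle): [5 8 4 6 3 0 9 1 10 7 2]

Answer: 5 8 4 6 3 0 9 1 10 7 2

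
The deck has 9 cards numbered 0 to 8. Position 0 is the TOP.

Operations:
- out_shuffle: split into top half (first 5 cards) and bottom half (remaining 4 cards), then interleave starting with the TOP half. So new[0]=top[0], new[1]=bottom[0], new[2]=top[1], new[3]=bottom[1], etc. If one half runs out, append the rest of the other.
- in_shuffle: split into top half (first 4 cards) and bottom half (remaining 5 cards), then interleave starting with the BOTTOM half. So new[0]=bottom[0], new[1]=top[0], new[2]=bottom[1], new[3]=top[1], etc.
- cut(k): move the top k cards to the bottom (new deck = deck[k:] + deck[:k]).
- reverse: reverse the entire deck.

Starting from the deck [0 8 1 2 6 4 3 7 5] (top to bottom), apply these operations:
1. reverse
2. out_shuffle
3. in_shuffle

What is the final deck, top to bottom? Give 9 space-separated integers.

After op 1 (reverse): [5 7 3 4 6 2 1 8 0]
After op 2 (out_shuffle): [5 2 7 1 3 8 4 0 6]
After op 3 (in_shuffle): [3 5 8 2 4 7 0 1 6]

Answer: 3 5 8 2 4 7 0 1 6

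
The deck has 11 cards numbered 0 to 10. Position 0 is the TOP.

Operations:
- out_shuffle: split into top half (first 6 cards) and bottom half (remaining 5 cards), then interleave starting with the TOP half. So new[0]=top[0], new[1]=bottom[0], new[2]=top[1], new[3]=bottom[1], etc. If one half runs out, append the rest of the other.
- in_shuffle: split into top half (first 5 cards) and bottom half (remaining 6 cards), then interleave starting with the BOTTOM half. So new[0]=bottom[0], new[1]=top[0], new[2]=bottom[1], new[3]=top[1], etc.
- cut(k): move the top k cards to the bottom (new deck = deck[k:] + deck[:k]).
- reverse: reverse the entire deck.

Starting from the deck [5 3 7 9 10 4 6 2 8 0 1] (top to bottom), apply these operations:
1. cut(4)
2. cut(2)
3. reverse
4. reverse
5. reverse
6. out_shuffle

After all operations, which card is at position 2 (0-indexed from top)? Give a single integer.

After op 1 (cut(4)): [10 4 6 2 8 0 1 5 3 7 9]
After op 2 (cut(2)): [6 2 8 0 1 5 3 7 9 10 4]
After op 3 (reverse): [4 10 9 7 3 5 1 0 8 2 6]
After op 4 (reverse): [6 2 8 0 1 5 3 7 9 10 4]
After op 5 (reverse): [4 10 9 7 3 5 1 0 8 2 6]
After op 6 (out_shuffle): [4 1 10 0 9 8 7 2 3 6 5]
Position 2: card 10.

Answer: 10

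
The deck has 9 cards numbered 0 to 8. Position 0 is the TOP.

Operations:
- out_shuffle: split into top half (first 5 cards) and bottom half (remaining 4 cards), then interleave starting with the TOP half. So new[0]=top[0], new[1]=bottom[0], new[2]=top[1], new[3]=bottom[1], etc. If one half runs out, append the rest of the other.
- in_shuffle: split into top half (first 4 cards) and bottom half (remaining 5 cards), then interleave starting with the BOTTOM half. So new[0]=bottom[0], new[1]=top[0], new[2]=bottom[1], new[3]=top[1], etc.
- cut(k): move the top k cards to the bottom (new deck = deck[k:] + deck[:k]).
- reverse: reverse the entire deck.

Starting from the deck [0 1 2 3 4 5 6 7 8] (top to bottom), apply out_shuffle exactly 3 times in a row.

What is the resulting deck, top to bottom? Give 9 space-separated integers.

After op 1 (out_shuffle): [0 5 1 6 2 7 3 8 4]
After op 2 (out_shuffle): [0 7 5 3 1 8 6 4 2]
After op 3 (out_shuffle): [0 8 7 6 5 4 3 2 1]

Answer: 0 8 7 6 5 4 3 2 1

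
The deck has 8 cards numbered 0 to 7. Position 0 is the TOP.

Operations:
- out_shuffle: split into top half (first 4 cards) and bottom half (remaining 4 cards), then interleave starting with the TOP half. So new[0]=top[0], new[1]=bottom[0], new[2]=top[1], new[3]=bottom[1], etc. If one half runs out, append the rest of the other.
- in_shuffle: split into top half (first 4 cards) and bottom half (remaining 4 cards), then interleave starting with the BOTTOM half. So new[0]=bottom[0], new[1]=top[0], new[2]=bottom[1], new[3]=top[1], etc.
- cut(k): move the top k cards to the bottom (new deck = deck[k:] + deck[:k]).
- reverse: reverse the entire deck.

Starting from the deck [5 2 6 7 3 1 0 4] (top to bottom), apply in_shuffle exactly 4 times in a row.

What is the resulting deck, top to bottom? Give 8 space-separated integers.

After op 1 (in_shuffle): [3 5 1 2 0 6 4 7]
After op 2 (in_shuffle): [0 3 6 5 4 1 7 2]
After op 3 (in_shuffle): [4 0 1 3 7 6 2 5]
After op 4 (in_shuffle): [7 4 6 0 2 1 5 3]

Answer: 7 4 6 0 2 1 5 3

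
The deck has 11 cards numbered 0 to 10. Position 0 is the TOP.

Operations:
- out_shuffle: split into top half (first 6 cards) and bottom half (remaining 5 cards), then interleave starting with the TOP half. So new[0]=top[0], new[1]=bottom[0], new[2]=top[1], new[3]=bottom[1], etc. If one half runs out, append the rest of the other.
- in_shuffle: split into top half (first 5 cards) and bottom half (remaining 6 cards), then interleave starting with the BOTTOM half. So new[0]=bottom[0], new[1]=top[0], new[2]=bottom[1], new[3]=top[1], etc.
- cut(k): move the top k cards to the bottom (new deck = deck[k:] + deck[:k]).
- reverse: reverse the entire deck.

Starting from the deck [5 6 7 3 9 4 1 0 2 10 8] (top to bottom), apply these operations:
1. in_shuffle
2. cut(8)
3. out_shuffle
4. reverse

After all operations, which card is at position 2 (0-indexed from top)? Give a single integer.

Answer: 5

Derivation:
After op 1 (in_shuffle): [4 5 1 6 0 7 2 3 10 9 8]
After op 2 (cut(8)): [10 9 8 4 5 1 6 0 7 2 3]
After op 3 (out_shuffle): [10 6 9 0 8 7 4 2 5 3 1]
After op 4 (reverse): [1 3 5 2 4 7 8 0 9 6 10]
Position 2: card 5.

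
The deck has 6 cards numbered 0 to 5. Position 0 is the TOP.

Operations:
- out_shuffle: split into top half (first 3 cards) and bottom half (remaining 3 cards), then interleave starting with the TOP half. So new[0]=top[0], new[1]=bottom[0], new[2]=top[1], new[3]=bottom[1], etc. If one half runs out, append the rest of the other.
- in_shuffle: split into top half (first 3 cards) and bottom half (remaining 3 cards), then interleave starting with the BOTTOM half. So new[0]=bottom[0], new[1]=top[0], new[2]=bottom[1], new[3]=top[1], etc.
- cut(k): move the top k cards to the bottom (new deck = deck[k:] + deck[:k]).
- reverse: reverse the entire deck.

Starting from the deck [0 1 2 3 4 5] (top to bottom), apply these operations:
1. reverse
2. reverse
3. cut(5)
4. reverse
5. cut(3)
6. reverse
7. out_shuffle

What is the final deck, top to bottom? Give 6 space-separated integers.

Answer: 2 5 3 0 4 1

Derivation:
After op 1 (reverse): [5 4 3 2 1 0]
After op 2 (reverse): [0 1 2 3 4 5]
After op 3 (cut(5)): [5 0 1 2 3 4]
After op 4 (reverse): [4 3 2 1 0 5]
After op 5 (cut(3)): [1 0 5 4 3 2]
After op 6 (reverse): [2 3 4 5 0 1]
After op 7 (out_shuffle): [2 5 3 0 4 1]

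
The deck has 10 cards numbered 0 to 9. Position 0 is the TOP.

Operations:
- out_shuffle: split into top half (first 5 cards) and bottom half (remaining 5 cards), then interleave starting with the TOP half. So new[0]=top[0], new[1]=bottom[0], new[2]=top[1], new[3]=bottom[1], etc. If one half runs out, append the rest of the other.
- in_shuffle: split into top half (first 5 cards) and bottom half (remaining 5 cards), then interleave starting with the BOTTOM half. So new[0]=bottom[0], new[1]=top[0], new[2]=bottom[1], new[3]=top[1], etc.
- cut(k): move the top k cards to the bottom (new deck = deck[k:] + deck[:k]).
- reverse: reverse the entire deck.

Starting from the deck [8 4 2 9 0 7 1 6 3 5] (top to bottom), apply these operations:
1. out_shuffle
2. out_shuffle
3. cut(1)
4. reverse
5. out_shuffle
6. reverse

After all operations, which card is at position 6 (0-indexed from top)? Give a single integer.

After op 1 (out_shuffle): [8 7 4 1 2 6 9 3 0 5]
After op 2 (out_shuffle): [8 6 7 9 4 3 1 0 2 5]
After op 3 (cut(1)): [6 7 9 4 3 1 0 2 5 8]
After op 4 (reverse): [8 5 2 0 1 3 4 9 7 6]
After op 5 (out_shuffle): [8 3 5 4 2 9 0 7 1 6]
After op 6 (reverse): [6 1 7 0 9 2 4 5 3 8]
Position 6: card 4.

Answer: 4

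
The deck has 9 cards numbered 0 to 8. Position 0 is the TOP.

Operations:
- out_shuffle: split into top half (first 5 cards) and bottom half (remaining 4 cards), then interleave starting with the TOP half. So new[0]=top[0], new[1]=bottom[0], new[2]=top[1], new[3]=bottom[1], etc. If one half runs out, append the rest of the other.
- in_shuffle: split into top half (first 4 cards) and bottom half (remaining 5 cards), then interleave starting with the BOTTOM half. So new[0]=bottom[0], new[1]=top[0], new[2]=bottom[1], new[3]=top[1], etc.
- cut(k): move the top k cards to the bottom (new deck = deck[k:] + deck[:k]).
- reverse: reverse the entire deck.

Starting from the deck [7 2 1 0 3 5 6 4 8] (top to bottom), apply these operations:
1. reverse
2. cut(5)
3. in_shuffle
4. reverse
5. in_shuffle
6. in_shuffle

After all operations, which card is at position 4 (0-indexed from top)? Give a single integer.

After op 1 (reverse): [8 4 6 5 3 0 1 2 7]
After op 2 (cut(5)): [0 1 2 7 8 4 6 5 3]
After op 3 (in_shuffle): [8 0 4 1 6 2 5 7 3]
After op 4 (reverse): [3 7 5 2 6 1 4 0 8]
After op 5 (in_shuffle): [6 3 1 7 4 5 0 2 8]
After op 6 (in_shuffle): [4 6 5 3 0 1 2 7 8]
Position 4: card 0.

Answer: 0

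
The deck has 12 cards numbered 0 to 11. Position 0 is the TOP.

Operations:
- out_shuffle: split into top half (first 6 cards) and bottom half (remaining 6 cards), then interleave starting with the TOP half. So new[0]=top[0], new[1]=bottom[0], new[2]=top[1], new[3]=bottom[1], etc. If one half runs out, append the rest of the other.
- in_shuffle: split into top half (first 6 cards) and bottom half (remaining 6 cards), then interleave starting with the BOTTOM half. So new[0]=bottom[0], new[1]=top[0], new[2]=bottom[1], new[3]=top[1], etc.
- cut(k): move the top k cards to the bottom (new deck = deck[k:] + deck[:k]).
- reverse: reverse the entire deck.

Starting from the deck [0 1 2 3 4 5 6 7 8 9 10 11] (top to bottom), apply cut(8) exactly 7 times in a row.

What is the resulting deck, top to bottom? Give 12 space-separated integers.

After op 1 (cut(8)): [8 9 10 11 0 1 2 3 4 5 6 7]
After op 2 (cut(8)): [4 5 6 7 8 9 10 11 0 1 2 3]
After op 3 (cut(8)): [0 1 2 3 4 5 6 7 8 9 10 11]
After op 4 (cut(8)): [8 9 10 11 0 1 2 3 4 5 6 7]
After op 5 (cut(8)): [4 5 6 7 8 9 10 11 0 1 2 3]
After op 6 (cut(8)): [0 1 2 3 4 5 6 7 8 9 10 11]
After op 7 (cut(8)): [8 9 10 11 0 1 2 3 4 5 6 7]

Answer: 8 9 10 11 0 1 2 3 4 5 6 7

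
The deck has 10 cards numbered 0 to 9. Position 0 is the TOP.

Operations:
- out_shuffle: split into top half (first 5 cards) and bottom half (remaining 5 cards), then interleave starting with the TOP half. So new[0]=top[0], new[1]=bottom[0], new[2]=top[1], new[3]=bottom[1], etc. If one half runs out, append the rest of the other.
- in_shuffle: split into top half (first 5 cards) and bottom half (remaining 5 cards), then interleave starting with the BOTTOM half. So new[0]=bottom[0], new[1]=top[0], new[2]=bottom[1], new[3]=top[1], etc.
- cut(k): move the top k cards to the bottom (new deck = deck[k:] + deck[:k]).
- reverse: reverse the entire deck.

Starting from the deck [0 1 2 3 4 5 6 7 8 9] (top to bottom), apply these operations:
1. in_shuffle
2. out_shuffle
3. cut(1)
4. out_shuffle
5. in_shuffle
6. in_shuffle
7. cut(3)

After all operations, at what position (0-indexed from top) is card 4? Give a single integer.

Answer: 6

Derivation:
After op 1 (in_shuffle): [5 0 6 1 7 2 8 3 9 4]
After op 2 (out_shuffle): [5 2 0 8 6 3 1 9 7 4]
After op 3 (cut(1)): [2 0 8 6 3 1 9 7 4 5]
After op 4 (out_shuffle): [2 1 0 9 8 7 6 4 3 5]
After op 5 (in_shuffle): [7 2 6 1 4 0 3 9 5 8]
After op 6 (in_shuffle): [0 7 3 2 9 6 5 1 8 4]
After op 7 (cut(3)): [2 9 6 5 1 8 4 0 7 3]
Card 4 is at position 6.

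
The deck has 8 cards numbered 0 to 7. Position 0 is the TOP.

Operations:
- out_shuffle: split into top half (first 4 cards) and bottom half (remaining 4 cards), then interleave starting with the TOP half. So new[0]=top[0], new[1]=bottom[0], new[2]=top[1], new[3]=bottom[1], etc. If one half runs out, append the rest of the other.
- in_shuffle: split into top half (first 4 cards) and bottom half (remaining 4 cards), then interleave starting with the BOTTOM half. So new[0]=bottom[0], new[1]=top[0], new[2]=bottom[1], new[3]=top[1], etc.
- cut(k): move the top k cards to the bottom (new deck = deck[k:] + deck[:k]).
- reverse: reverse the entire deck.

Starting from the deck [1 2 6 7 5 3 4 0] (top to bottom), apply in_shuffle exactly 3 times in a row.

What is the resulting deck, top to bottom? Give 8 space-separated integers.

After op 1 (in_shuffle): [5 1 3 2 4 6 0 7]
After op 2 (in_shuffle): [4 5 6 1 0 3 7 2]
After op 3 (in_shuffle): [0 4 3 5 7 6 2 1]

Answer: 0 4 3 5 7 6 2 1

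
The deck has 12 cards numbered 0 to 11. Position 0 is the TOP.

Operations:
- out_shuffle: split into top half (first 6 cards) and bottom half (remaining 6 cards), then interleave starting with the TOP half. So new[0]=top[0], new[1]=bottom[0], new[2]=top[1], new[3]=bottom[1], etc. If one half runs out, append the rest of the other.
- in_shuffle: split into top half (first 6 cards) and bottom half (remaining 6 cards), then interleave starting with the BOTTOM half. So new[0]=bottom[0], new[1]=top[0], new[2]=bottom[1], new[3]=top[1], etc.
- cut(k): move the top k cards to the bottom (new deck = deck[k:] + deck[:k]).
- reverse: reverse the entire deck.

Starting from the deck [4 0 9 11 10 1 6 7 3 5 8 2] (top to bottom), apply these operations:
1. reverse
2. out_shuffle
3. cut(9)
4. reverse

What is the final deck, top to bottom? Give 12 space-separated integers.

After op 1 (reverse): [2 8 5 3 7 6 1 10 11 9 0 4]
After op 2 (out_shuffle): [2 1 8 10 5 11 3 9 7 0 6 4]
After op 3 (cut(9)): [0 6 4 2 1 8 10 5 11 3 9 7]
After op 4 (reverse): [7 9 3 11 5 10 8 1 2 4 6 0]

Answer: 7 9 3 11 5 10 8 1 2 4 6 0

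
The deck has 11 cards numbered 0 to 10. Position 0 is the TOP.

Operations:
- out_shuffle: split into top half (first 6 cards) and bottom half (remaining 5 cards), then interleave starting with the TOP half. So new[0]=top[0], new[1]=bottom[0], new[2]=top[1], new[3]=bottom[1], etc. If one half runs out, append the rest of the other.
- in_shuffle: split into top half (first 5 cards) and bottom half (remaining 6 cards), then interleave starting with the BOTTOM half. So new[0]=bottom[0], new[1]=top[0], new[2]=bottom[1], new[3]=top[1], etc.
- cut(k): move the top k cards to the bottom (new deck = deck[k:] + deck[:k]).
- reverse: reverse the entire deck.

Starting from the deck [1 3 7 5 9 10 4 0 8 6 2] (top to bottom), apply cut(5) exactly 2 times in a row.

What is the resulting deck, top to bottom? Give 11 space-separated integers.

After op 1 (cut(5)): [10 4 0 8 6 2 1 3 7 5 9]
After op 2 (cut(5)): [2 1 3 7 5 9 10 4 0 8 6]

Answer: 2 1 3 7 5 9 10 4 0 8 6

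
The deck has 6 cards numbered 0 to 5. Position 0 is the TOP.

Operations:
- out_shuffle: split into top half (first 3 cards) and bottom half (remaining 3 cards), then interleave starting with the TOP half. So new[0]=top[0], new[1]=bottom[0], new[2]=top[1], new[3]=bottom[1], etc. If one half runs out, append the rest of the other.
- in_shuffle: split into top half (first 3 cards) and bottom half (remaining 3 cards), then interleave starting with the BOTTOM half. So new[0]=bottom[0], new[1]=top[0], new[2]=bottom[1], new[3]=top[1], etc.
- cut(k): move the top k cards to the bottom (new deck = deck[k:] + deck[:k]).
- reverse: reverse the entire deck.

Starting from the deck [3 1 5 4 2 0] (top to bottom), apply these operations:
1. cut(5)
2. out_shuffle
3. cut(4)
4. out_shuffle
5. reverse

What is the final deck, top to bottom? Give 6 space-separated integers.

After op 1 (cut(5)): [0 3 1 5 4 2]
After op 2 (out_shuffle): [0 5 3 4 1 2]
After op 3 (cut(4)): [1 2 0 5 3 4]
After op 4 (out_shuffle): [1 5 2 3 0 4]
After op 5 (reverse): [4 0 3 2 5 1]

Answer: 4 0 3 2 5 1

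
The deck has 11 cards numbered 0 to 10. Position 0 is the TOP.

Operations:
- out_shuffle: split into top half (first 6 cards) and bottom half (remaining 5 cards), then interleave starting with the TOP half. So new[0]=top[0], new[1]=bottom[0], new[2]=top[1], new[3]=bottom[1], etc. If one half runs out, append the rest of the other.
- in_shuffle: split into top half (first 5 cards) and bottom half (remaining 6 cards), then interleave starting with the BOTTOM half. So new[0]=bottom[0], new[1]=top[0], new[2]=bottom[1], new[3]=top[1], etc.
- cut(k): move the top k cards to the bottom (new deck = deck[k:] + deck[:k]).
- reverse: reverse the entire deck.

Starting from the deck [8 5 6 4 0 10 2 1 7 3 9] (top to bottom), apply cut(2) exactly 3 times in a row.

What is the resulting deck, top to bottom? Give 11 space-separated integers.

After op 1 (cut(2)): [6 4 0 10 2 1 7 3 9 8 5]
After op 2 (cut(2)): [0 10 2 1 7 3 9 8 5 6 4]
After op 3 (cut(2)): [2 1 7 3 9 8 5 6 4 0 10]

Answer: 2 1 7 3 9 8 5 6 4 0 10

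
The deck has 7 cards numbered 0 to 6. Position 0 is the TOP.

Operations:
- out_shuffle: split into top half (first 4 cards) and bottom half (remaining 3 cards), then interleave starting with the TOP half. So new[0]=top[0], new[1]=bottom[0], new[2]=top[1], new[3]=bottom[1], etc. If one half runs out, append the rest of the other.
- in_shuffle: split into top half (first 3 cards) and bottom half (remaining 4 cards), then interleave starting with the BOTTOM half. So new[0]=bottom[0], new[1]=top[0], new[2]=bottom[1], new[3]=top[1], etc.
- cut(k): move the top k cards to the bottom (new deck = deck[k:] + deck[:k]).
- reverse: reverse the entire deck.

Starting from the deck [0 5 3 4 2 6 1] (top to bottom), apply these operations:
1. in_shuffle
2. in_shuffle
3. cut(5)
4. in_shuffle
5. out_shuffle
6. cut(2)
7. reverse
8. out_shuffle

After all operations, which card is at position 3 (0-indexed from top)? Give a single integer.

After op 1 (in_shuffle): [4 0 2 5 6 3 1]
After op 2 (in_shuffle): [5 4 6 0 3 2 1]
After op 3 (cut(5)): [2 1 5 4 6 0 3]
After op 4 (in_shuffle): [4 2 6 1 0 5 3]
After op 5 (out_shuffle): [4 0 2 5 6 3 1]
After op 6 (cut(2)): [2 5 6 3 1 4 0]
After op 7 (reverse): [0 4 1 3 6 5 2]
After op 8 (out_shuffle): [0 6 4 5 1 2 3]
Position 3: card 5.

Answer: 5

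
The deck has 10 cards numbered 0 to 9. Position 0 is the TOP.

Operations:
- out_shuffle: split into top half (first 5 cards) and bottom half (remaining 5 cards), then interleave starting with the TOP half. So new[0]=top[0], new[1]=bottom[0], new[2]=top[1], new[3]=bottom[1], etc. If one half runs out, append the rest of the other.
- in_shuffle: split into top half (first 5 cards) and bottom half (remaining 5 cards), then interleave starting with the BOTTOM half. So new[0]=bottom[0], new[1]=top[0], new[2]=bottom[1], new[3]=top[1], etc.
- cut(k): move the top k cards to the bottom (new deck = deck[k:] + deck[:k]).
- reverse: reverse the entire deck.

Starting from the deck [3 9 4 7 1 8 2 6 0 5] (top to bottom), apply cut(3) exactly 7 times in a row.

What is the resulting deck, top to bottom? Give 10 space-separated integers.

Answer: 9 4 7 1 8 2 6 0 5 3

Derivation:
After op 1 (cut(3)): [7 1 8 2 6 0 5 3 9 4]
After op 2 (cut(3)): [2 6 0 5 3 9 4 7 1 8]
After op 3 (cut(3)): [5 3 9 4 7 1 8 2 6 0]
After op 4 (cut(3)): [4 7 1 8 2 6 0 5 3 9]
After op 5 (cut(3)): [8 2 6 0 5 3 9 4 7 1]
After op 6 (cut(3)): [0 5 3 9 4 7 1 8 2 6]
After op 7 (cut(3)): [9 4 7 1 8 2 6 0 5 3]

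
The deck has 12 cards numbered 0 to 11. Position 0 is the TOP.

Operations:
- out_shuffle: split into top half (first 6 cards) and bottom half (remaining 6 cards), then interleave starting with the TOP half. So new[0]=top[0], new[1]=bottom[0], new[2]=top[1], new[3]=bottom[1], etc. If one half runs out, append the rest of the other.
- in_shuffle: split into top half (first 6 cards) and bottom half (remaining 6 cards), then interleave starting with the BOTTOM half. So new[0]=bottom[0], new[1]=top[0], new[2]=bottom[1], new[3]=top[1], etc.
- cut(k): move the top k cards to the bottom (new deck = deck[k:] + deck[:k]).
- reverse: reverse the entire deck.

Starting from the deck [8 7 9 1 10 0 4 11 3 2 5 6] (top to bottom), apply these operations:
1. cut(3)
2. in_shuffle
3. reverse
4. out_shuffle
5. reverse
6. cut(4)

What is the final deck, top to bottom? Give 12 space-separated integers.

After op 1 (cut(3)): [1 10 0 4 11 3 2 5 6 8 7 9]
After op 2 (in_shuffle): [2 1 5 10 6 0 8 4 7 11 9 3]
After op 3 (reverse): [3 9 11 7 4 8 0 6 10 5 1 2]
After op 4 (out_shuffle): [3 0 9 6 11 10 7 5 4 1 8 2]
After op 5 (reverse): [2 8 1 4 5 7 10 11 6 9 0 3]
After op 6 (cut(4)): [5 7 10 11 6 9 0 3 2 8 1 4]

Answer: 5 7 10 11 6 9 0 3 2 8 1 4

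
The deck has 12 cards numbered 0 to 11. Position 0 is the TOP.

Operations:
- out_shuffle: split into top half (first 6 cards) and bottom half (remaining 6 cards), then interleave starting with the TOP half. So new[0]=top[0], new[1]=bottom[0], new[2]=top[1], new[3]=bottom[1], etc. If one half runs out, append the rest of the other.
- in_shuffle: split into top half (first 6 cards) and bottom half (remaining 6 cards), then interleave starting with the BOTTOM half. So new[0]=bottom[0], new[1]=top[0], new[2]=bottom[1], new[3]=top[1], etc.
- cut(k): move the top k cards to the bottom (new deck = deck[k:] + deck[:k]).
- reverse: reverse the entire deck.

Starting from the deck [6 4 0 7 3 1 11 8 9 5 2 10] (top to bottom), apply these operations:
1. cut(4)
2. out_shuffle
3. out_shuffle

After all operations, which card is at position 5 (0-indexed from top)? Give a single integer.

After op 1 (cut(4)): [3 1 11 8 9 5 2 10 6 4 0 7]
After op 2 (out_shuffle): [3 2 1 10 11 6 8 4 9 0 5 7]
After op 3 (out_shuffle): [3 8 2 4 1 9 10 0 11 5 6 7]
Position 5: card 9.

Answer: 9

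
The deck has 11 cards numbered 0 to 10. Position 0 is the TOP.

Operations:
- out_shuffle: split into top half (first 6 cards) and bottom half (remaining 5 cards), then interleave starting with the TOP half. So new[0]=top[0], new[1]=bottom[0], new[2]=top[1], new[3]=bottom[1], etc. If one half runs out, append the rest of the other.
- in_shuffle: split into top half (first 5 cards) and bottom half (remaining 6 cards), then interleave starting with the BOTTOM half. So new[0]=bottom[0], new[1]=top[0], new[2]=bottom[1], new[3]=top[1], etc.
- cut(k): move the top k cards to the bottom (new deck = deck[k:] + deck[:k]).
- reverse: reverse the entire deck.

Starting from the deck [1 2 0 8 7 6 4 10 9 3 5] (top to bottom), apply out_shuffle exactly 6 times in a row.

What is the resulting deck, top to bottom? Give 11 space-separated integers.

Answer: 1 6 5 7 3 8 9 0 10 2 4

Derivation:
After op 1 (out_shuffle): [1 4 2 10 0 9 8 3 7 5 6]
After op 2 (out_shuffle): [1 8 4 3 2 7 10 5 0 6 9]
After op 3 (out_shuffle): [1 10 8 5 4 0 3 6 2 9 7]
After op 4 (out_shuffle): [1 3 10 6 8 2 5 9 4 7 0]
After op 5 (out_shuffle): [1 5 3 9 10 4 6 7 8 0 2]
After op 6 (out_shuffle): [1 6 5 7 3 8 9 0 10 2 4]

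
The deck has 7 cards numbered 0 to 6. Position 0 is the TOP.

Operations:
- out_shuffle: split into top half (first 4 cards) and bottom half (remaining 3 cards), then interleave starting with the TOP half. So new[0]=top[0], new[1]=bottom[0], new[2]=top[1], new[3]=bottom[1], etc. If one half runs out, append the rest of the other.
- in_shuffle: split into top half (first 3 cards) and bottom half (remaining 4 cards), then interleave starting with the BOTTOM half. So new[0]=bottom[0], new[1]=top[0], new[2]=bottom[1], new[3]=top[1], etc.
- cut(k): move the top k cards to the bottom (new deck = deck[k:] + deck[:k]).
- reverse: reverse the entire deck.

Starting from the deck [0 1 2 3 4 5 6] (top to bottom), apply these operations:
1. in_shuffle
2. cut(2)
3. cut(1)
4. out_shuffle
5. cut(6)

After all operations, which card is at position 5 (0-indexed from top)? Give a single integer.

After op 1 (in_shuffle): [3 0 4 1 5 2 6]
After op 2 (cut(2)): [4 1 5 2 6 3 0]
After op 3 (cut(1)): [1 5 2 6 3 0 4]
After op 4 (out_shuffle): [1 3 5 0 2 4 6]
After op 5 (cut(6)): [6 1 3 5 0 2 4]
Position 5: card 2.

Answer: 2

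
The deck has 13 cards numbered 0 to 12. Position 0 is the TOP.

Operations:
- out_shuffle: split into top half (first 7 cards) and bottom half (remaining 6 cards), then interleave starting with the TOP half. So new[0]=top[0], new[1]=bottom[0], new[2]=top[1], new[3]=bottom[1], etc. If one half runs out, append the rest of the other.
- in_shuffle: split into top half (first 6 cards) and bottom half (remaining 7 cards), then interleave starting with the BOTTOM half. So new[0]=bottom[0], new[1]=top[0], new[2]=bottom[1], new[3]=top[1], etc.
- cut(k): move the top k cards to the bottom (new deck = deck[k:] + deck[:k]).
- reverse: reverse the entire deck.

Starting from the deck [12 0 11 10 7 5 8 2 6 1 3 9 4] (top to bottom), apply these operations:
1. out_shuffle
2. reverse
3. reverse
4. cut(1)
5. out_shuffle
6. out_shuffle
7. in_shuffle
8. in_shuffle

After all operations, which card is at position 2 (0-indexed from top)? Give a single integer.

After op 1 (out_shuffle): [12 2 0 6 11 1 10 3 7 9 5 4 8]
After op 2 (reverse): [8 4 5 9 7 3 10 1 11 6 0 2 12]
After op 3 (reverse): [12 2 0 6 11 1 10 3 7 9 5 4 8]
After op 4 (cut(1)): [2 0 6 11 1 10 3 7 9 5 4 8 12]
After op 5 (out_shuffle): [2 7 0 9 6 5 11 4 1 8 10 12 3]
After op 6 (out_shuffle): [2 4 7 1 0 8 9 10 6 12 5 3 11]
After op 7 (in_shuffle): [9 2 10 4 6 7 12 1 5 0 3 8 11]
After op 8 (in_shuffle): [12 9 1 2 5 10 0 4 3 6 8 7 11]
Position 2: card 1.

Answer: 1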